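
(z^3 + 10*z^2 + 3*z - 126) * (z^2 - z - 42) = z^5 + 9*z^4 - 49*z^3 - 549*z^2 + 5292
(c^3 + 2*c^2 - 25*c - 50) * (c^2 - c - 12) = c^5 + c^4 - 39*c^3 - 49*c^2 + 350*c + 600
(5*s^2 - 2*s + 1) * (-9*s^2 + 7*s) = -45*s^4 + 53*s^3 - 23*s^2 + 7*s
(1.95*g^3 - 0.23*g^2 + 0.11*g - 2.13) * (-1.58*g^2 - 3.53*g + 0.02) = -3.081*g^5 - 6.5201*g^4 + 0.6771*g^3 + 2.9725*g^2 + 7.5211*g - 0.0426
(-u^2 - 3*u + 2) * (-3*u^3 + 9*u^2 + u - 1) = 3*u^5 - 34*u^3 + 16*u^2 + 5*u - 2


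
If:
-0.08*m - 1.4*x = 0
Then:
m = -17.5*x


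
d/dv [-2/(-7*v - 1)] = -14/(7*v + 1)^2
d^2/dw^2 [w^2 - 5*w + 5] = 2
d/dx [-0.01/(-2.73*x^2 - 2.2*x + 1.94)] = (-0.0546*x - 0.022)/(2.73*x^2 + 2.2*x - 1.94)^2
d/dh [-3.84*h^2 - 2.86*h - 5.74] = -7.68*h - 2.86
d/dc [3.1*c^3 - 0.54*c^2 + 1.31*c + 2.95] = 9.3*c^2 - 1.08*c + 1.31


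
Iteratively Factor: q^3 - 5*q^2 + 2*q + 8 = (q + 1)*(q^2 - 6*q + 8) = (q - 4)*(q + 1)*(q - 2)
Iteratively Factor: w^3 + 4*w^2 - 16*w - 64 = (w + 4)*(w^2 - 16) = (w - 4)*(w + 4)*(w + 4)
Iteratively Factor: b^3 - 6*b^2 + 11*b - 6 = (b - 3)*(b^2 - 3*b + 2) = (b - 3)*(b - 2)*(b - 1)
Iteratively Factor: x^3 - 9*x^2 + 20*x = (x - 5)*(x^2 - 4*x) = (x - 5)*(x - 4)*(x)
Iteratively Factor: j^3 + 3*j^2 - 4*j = (j)*(j^2 + 3*j - 4) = j*(j - 1)*(j + 4)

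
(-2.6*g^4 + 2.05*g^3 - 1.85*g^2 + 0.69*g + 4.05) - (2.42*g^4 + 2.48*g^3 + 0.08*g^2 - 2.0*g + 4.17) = -5.02*g^4 - 0.43*g^3 - 1.93*g^2 + 2.69*g - 0.12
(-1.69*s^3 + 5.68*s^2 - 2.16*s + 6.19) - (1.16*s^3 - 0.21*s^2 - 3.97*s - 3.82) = -2.85*s^3 + 5.89*s^2 + 1.81*s + 10.01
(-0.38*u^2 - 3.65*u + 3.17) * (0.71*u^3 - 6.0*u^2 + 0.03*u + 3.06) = -0.2698*u^5 - 0.3115*u^4 + 24.1393*u^3 - 20.2923*u^2 - 11.0739*u + 9.7002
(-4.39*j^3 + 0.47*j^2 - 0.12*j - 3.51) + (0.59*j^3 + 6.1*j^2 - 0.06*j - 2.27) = -3.8*j^3 + 6.57*j^2 - 0.18*j - 5.78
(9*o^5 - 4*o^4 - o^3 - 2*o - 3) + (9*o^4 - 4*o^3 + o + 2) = 9*o^5 + 5*o^4 - 5*o^3 - o - 1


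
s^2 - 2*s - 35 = (s - 7)*(s + 5)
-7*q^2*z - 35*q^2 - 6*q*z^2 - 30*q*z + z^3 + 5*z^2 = (-7*q + z)*(q + z)*(z + 5)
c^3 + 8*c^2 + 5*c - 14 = (c - 1)*(c + 2)*(c + 7)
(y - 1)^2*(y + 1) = y^3 - y^2 - y + 1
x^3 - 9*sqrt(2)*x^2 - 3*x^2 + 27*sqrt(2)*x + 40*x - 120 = (x - 3)*(x - 5*sqrt(2))*(x - 4*sqrt(2))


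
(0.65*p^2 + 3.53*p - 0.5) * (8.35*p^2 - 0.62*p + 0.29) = 5.4275*p^4 + 29.0725*p^3 - 6.1751*p^2 + 1.3337*p - 0.145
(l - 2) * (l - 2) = l^2 - 4*l + 4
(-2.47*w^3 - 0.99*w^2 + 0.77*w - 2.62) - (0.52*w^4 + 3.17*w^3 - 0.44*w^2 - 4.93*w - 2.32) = -0.52*w^4 - 5.64*w^3 - 0.55*w^2 + 5.7*w - 0.3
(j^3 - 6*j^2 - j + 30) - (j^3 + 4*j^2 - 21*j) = -10*j^2 + 20*j + 30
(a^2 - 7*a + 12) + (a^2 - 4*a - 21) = 2*a^2 - 11*a - 9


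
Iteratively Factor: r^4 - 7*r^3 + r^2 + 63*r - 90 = (r - 5)*(r^3 - 2*r^2 - 9*r + 18) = (r - 5)*(r - 3)*(r^2 + r - 6) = (r - 5)*(r - 3)*(r - 2)*(r + 3)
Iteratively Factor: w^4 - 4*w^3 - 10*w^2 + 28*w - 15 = (w - 5)*(w^3 + w^2 - 5*w + 3) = (w - 5)*(w - 1)*(w^2 + 2*w - 3) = (w - 5)*(w - 1)^2*(w + 3)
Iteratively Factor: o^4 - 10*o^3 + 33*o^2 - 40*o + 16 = (o - 4)*(o^3 - 6*o^2 + 9*o - 4) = (o - 4)^2*(o^2 - 2*o + 1) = (o - 4)^2*(o - 1)*(o - 1)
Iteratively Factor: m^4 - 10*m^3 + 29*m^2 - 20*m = (m - 4)*(m^3 - 6*m^2 + 5*m) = (m - 5)*(m - 4)*(m^2 - m) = (m - 5)*(m - 4)*(m - 1)*(m)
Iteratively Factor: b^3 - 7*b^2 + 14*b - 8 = (b - 1)*(b^2 - 6*b + 8) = (b - 4)*(b - 1)*(b - 2)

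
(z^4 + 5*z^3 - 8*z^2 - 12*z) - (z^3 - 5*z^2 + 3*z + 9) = z^4 + 4*z^3 - 3*z^2 - 15*z - 9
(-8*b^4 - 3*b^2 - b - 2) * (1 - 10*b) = 80*b^5 - 8*b^4 + 30*b^3 + 7*b^2 + 19*b - 2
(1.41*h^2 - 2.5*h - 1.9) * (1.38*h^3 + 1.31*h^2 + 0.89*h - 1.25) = 1.9458*h^5 - 1.6029*h^4 - 4.6421*h^3 - 6.4765*h^2 + 1.434*h + 2.375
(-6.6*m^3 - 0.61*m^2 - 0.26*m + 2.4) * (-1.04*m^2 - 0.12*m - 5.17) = 6.864*m^5 + 1.4264*m^4 + 34.4656*m^3 + 0.6889*m^2 + 1.0562*m - 12.408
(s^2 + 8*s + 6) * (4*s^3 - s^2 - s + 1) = 4*s^5 + 31*s^4 + 15*s^3 - 13*s^2 + 2*s + 6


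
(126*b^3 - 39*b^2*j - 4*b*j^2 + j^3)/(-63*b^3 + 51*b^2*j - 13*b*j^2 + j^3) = (-6*b - j)/(3*b - j)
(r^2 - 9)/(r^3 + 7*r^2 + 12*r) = (r - 3)/(r*(r + 4))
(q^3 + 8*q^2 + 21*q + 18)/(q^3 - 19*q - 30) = (q + 3)/(q - 5)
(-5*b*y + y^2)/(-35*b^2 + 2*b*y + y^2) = y/(7*b + y)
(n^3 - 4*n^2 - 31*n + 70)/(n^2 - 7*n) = n + 3 - 10/n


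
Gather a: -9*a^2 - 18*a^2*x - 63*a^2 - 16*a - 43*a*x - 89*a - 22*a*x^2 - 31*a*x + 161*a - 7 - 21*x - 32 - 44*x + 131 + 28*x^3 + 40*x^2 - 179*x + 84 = a^2*(-18*x - 72) + a*(-22*x^2 - 74*x + 56) + 28*x^3 + 40*x^2 - 244*x + 176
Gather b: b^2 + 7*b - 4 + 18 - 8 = b^2 + 7*b + 6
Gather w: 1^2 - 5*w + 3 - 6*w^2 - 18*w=-6*w^2 - 23*w + 4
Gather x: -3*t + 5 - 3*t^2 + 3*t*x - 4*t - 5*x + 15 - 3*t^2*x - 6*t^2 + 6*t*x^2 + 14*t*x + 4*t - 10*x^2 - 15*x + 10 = -9*t^2 - 3*t + x^2*(6*t - 10) + x*(-3*t^2 + 17*t - 20) + 30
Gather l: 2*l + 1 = 2*l + 1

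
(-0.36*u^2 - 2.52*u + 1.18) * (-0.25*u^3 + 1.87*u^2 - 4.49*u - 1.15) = 0.09*u^5 - 0.0432*u^4 - 3.391*u^3 + 13.9354*u^2 - 2.4002*u - 1.357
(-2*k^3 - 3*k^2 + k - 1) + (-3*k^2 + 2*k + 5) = -2*k^3 - 6*k^2 + 3*k + 4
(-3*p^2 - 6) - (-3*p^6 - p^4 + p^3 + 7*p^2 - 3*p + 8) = 3*p^6 + p^4 - p^3 - 10*p^2 + 3*p - 14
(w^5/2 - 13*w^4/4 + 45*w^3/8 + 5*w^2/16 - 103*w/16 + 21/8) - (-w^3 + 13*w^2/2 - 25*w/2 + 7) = w^5/2 - 13*w^4/4 + 53*w^3/8 - 99*w^2/16 + 97*w/16 - 35/8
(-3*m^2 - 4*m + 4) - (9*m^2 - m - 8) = -12*m^2 - 3*m + 12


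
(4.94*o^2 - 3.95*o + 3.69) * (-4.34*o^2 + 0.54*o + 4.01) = -21.4396*o^4 + 19.8106*o^3 + 1.6618*o^2 - 13.8469*o + 14.7969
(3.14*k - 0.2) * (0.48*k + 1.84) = 1.5072*k^2 + 5.6816*k - 0.368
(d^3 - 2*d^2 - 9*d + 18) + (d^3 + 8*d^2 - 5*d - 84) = 2*d^3 + 6*d^2 - 14*d - 66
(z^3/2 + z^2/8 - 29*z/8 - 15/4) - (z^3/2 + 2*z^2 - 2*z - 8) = -15*z^2/8 - 13*z/8 + 17/4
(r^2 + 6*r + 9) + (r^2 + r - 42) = 2*r^2 + 7*r - 33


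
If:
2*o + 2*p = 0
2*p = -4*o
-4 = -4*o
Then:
No Solution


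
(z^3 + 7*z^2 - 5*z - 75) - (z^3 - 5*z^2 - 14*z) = 12*z^2 + 9*z - 75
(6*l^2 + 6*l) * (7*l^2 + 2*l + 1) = 42*l^4 + 54*l^3 + 18*l^2 + 6*l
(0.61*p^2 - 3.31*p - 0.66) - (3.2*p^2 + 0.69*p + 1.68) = -2.59*p^2 - 4.0*p - 2.34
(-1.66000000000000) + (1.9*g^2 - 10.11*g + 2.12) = 1.9*g^2 - 10.11*g + 0.46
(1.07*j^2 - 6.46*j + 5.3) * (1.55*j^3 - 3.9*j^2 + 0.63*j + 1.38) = 1.6585*j^5 - 14.186*j^4 + 34.0831*j^3 - 23.2632*j^2 - 5.5758*j + 7.314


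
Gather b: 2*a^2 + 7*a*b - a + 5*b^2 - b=2*a^2 - a + 5*b^2 + b*(7*a - 1)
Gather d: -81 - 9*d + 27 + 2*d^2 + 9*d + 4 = 2*d^2 - 50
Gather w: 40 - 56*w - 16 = 24 - 56*w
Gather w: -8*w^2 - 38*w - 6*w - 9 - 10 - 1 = -8*w^2 - 44*w - 20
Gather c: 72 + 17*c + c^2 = c^2 + 17*c + 72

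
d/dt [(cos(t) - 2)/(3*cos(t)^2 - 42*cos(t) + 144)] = (cos(t)^2 - 4*cos(t) - 20)*sin(t)/(3*(cos(t)^2 - 14*cos(t) + 48)^2)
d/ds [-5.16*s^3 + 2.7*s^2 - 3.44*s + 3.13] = -15.48*s^2 + 5.4*s - 3.44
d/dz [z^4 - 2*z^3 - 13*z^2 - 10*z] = 4*z^3 - 6*z^2 - 26*z - 10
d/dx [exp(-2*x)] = -2*exp(-2*x)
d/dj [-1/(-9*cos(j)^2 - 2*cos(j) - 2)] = 2*(9*cos(j) + 1)*sin(j)/(9*cos(j)^2 + 2*cos(j) + 2)^2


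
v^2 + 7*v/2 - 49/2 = (v - 7/2)*(v + 7)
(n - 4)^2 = n^2 - 8*n + 16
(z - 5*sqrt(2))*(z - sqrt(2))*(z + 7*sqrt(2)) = z^3 + sqrt(2)*z^2 - 74*z + 70*sqrt(2)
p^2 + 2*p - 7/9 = (p - 1/3)*(p + 7/3)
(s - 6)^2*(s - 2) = s^3 - 14*s^2 + 60*s - 72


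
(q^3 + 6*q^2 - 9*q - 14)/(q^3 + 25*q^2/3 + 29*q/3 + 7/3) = 3*(q - 2)/(3*q + 1)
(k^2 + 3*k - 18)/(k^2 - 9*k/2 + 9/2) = 2*(k + 6)/(2*k - 3)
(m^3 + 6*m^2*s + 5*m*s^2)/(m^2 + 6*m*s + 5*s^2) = m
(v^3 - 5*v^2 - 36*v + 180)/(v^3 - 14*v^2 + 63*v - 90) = (v + 6)/(v - 3)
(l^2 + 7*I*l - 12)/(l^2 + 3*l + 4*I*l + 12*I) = (l + 3*I)/(l + 3)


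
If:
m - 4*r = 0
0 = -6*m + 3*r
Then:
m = 0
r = 0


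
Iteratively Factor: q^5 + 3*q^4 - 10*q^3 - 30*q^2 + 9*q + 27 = (q + 3)*(q^4 - 10*q^2 + 9) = (q - 1)*(q + 3)*(q^3 + q^2 - 9*q - 9) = (q - 3)*(q - 1)*(q + 3)*(q^2 + 4*q + 3) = (q - 3)*(q - 1)*(q + 1)*(q + 3)*(q + 3)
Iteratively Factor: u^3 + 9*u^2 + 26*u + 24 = (u + 2)*(u^2 + 7*u + 12) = (u + 2)*(u + 4)*(u + 3)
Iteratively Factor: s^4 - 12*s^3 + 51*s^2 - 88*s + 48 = (s - 4)*(s^3 - 8*s^2 + 19*s - 12) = (s - 4)*(s - 1)*(s^2 - 7*s + 12) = (s - 4)*(s - 3)*(s - 1)*(s - 4)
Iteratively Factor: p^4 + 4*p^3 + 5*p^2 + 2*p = (p + 2)*(p^3 + 2*p^2 + p) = (p + 1)*(p + 2)*(p^2 + p) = p*(p + 1)*(p + 2)*(p + 1)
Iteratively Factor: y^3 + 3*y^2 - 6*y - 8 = (y + 1)*(y^2 + 2*y - 8) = (y - 2)*(y + 1)*(y + 4)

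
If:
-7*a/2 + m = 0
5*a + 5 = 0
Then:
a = -1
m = -7/2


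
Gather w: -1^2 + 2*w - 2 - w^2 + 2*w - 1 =-w^2 + 4*w - 4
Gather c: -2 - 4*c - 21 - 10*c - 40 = -14*c - 63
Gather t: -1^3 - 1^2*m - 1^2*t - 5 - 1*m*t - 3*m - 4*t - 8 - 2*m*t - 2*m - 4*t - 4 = -6*m + t*(-3*m - 9) - 18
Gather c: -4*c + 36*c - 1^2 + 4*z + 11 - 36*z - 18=32*c - 32*z - 8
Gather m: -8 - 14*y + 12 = 4 - 14*y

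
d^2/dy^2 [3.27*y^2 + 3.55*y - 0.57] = 6.54000000000000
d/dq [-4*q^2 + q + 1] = 1 - 8*q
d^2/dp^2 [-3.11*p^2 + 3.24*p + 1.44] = -6.22000000000000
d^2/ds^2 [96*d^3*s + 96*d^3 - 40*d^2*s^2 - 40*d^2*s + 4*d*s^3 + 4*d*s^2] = 8*d*(-10*d + 3*s + 1)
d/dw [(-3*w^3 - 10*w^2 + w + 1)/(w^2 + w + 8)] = (-3*w^4 - 6*w^3 - 83*w^2 - 162*w + 7)/(w^4 + 2*w^3 + 17*w^2 + 16*w + 64)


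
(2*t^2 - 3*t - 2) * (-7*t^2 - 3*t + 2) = -14*t^4 + 15*t^3 + 27*t^2 - 4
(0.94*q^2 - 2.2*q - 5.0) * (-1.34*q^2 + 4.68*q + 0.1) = -1.2596*q^4 + 7.3472*q^3 - 3.502*q^2 - 23.62*q - 0.5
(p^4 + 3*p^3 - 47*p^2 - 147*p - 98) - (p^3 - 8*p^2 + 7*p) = p^4 + 2*p^3 - 39*p^2 - 154*p - 98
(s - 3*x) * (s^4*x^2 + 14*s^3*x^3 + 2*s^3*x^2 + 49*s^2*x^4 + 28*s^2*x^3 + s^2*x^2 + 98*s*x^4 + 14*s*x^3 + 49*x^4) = s^5*x^2 + 11*s^4*x^3 + 2*s^4*x^2 + 7*s^3*x^4 + 22*s^3*x^3 + s^3*x^2 - 147*s^2*x^5 + 14*s^2*x^4 + 11*s^2*x^3 - 294*s*x^5 + 7*s*x^4 - 147*x^5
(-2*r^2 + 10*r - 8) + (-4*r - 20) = -2*r^2 + 6*r - 28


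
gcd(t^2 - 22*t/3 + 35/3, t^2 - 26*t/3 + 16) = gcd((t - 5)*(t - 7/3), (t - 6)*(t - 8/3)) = 1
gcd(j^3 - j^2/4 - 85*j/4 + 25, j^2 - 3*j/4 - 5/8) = j - 5/4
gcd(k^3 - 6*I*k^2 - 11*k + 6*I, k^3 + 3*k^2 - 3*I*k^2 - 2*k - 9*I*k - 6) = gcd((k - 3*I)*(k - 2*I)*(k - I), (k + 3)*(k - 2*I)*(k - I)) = k^2 - 3*I*k - 2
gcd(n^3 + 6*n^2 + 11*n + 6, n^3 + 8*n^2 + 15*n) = n + 3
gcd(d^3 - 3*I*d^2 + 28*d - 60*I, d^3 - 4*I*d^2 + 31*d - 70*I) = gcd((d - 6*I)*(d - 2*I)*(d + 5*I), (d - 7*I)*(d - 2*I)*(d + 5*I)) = d^2 + 3*I*d + 10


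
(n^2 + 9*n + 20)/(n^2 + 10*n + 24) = (n + 5)/(n + 6)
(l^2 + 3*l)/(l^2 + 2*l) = (l + 3)/(l + 2)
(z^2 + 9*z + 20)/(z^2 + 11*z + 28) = (z + 5)/(z + 7)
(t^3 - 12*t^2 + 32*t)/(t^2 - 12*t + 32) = t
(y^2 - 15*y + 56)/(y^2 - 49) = (y - 8)/(y + 7)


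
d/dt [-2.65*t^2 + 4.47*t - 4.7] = 4.47 - 5.3*t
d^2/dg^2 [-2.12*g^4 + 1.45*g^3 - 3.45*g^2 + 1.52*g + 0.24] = -25.44*g^2 + 8.7*g - 6.9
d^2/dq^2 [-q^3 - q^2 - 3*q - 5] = -6*q - 2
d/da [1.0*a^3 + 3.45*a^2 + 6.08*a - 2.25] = 3.0*a^2 + 6.9*a + 6.08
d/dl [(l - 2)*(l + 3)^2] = (l + 3)*(3*l - 1)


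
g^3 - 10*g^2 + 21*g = g*(g - 7)*(g - 3)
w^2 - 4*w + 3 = (w - 3)*(w - 1)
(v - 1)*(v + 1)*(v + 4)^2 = v^4 + 8*v^3 + 15*v^2 - 8*v - 16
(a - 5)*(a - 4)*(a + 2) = a^3 - 7*a^2 + 2*a + 40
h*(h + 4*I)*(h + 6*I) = h^3 + 10*I*h^2 - 24*h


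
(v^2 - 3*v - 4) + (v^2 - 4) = 2*v^2 - 3*v - 8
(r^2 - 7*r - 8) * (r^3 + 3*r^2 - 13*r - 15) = r^5 - 4*r^4 - 42*r^3 + 52*r^2 + 209*r + 120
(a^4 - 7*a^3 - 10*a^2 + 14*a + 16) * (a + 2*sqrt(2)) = a^5 - 7*a^4 + 2*sqrt(2)*a^4 - 14*sqrt(2)*a^3 - 10*a^3 - 20*sqrt(2)*a^2 + 14*a^2 + 16*a + 28*sqrt(2)*a + 32*sqrt(2)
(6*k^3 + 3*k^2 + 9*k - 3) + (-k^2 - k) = 6*k^3 + 2*k^2 + 8*k - 3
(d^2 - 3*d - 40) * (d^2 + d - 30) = d^4 - 2*d^3 - 73*d^2 + 50*d + 1200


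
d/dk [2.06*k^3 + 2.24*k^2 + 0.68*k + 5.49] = 6.18*k^2 + 4.48*k + 0.68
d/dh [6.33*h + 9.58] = 6.33000000000000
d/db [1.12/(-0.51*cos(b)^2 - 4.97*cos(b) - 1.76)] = -(1.1424*cos(b) + 5.5664)*sin(b)/(0.51*cos(b)^2 + 4.97*cos(b) + 1.76)^2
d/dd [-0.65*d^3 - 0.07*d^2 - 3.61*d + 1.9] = -1.95*d^2 - 0.14*d - 3.61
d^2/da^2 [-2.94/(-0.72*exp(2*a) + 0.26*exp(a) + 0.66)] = ((0.7644 - 8.4672*exp(a))*(-0.72*exp(2*a) + 0.26*exp(a) + 0.66) - 2.94*(1.44*exp(a) - 0.26)*(2.88*exp(a) - 0.52)*exp(a))*exp(a)/(-0.72*exp(2*a) + 0.26*exp(a) + 0.66)^3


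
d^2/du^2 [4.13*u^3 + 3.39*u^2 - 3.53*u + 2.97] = 24.78*u + 6.78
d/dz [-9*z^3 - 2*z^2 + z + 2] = -27*z^2 - 4*z + 1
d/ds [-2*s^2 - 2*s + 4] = -4*s - 2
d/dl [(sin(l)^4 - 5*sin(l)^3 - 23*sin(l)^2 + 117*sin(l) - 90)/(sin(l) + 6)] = (3*sin(l)^4 + 14*sin(l)^3 - 113*sin(l)^2 - 276*sin(l) + 792)*cos(l)/(sin(l) + 6)^2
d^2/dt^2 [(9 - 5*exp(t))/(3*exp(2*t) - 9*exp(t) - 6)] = (-5*exp(4*t) + 21*exp(3*t) - 141*exp(2*t) + 183*exp(t) - 74)*exp(t)/(3*(exp(6*t) - 9*exp(5*t) + 21*exp(4*t) + 9*exp(3*t) - 42*exp(2*t) - 36*exp(t) - 8))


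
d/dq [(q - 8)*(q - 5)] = 2*q - 13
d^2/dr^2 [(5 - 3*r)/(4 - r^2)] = 2*(4*r^2*(3*r - 5) + (5 - 9*r)*(r^2 - 4))/(r^2 - 4)^3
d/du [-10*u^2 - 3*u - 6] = -20*u - 3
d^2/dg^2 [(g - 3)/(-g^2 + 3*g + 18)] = 2*((g - 3)*(2*g - 3)^2 + 3*(g - 2)*(-g^2 + 3*g + 18))/(-g^2 + 3*g + 18)^3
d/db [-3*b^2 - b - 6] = -6*b - 1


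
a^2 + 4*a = a*(a + 4)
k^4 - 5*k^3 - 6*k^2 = k^2*(k - 6)*(k + 1)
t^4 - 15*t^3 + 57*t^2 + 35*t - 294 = (t - 7)^2*(t - 3)*(t + 2)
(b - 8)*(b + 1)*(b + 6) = b^3 - b^2 - 50*b - 48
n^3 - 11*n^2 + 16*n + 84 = (n - 7)*(n - 6)*(n + 2)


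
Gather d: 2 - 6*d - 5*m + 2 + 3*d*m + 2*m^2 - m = d*(3*m - 6) + 2*m^2 - 6*m + 4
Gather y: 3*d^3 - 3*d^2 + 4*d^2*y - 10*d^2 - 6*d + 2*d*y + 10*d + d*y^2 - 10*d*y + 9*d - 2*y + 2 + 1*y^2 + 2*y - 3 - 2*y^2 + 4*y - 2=3*d^3 - 13*d^2 + 13*d + y^2*(d - 1) + y*(4*d^2 - 8*d + 4) - 3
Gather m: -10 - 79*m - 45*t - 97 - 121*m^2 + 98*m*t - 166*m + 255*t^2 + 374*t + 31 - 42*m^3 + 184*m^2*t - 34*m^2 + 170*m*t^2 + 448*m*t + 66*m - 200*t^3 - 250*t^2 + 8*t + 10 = -42*m^3 + m^2*(184*t - 155) + m*(170*t^2 + 546*t - 179) - 200*t^3 + 5*t^2 + 337*t - 66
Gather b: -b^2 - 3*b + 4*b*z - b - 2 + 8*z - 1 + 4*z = -b^2 + b*(4*z - 4) + 12*z - 3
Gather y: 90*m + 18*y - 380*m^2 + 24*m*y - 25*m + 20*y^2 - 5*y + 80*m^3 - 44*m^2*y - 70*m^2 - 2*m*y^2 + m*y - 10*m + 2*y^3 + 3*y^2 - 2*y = 80*m^3 - 450*m^2 + 55*m + 2*y^3 + y^2*(23 - 2*m) + y*(-44*m^2 + 25*m + 11)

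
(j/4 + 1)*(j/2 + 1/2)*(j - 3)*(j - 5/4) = j^4/8 + 3*j^3/32 - 27*j^2/16 + 7*j/32 + 15/8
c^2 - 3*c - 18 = (c - 6)*(c + 3)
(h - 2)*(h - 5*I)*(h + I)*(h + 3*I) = h^4 - 2*h^3 - I*h^3 + 17*h^2 + 2*I*h^2 - 34*h + 15*I*h - 30*I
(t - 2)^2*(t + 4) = t^3 - 12*t + 16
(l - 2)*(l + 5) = l^2 + 3*l - 10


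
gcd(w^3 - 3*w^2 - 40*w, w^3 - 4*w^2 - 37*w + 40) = w^2 - 3*w - 40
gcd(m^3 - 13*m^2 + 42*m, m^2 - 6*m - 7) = m - 7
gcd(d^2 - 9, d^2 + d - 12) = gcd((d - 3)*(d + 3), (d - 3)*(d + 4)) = d - 3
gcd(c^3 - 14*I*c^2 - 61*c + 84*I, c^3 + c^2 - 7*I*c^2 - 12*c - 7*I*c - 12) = c^2 - 7*I*c - 12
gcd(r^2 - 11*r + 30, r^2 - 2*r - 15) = r - 5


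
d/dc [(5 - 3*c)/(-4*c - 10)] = 25/(2*(4*c^2 + 20*c + 25))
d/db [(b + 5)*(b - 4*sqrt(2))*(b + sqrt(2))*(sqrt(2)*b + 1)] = 4*sqrt(2)*b^3 - 15*b^2 + 15*sqrt(2)*b^2 - 50*b - 22*sqrt(2)*b - 55*sqrt(2) - 8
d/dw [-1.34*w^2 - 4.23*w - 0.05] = -2.68*w - 4.23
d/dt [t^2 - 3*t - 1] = 2*t - 3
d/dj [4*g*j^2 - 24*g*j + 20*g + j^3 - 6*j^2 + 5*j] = 8*g*j - 24*g + 3*j^2 - 12*j + 5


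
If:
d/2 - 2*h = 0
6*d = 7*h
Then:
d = 0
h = 0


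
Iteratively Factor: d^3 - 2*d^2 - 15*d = (d + 3)*(d^2 - 5*d) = (d - 5)*(d + 3)*(d)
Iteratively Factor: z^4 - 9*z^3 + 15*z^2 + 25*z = (z - 5)*(z^3 - 4*z^2 - 5*z) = (z - 5)*(z + 1)*(z^2 - 5*z) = z*(z - 5)*(z + 1)*(z - 5)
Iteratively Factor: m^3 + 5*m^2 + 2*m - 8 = (m + 4)*(m^2 + m - 2) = (m - 1)*(m + 4)*(m + 2)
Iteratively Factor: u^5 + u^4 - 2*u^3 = (u + 2)*(u^4 - u^3) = u*(u + 2)*(u^3 - u^2) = u^2*(u + 2)*(u^2 - u) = u^2*(u - 1)*(u + 2)*(u)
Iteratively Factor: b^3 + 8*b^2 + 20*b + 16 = (b + 2)*(b^2 + 6*b + 8) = (b + 2)^2*(b + 4)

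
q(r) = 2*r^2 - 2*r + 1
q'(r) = 4*r - 2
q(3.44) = 17.79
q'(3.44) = 11.76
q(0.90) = 0.82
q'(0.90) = 1.60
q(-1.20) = 6.28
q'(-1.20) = -6.80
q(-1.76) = 10.72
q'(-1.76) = -9.04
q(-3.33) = 29.84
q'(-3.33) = -15.32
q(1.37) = 2.01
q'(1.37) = 3.48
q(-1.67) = 9.92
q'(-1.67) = -8.68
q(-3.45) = 31.70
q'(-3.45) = -15.80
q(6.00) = 61.00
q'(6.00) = 22.00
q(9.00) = 145.00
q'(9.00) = 34.00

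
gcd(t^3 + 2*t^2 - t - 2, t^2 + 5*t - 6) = t - 1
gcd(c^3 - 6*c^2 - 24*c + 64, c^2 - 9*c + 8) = c - 8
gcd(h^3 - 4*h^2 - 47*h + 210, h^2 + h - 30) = h - 5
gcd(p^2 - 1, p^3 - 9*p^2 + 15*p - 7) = p - 1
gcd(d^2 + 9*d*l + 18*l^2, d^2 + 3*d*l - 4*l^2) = 1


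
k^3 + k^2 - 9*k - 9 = (k - 3)*(k + 1)*(k + 3)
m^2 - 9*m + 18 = (m - 6)*(m - 3)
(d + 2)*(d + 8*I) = d^2 + 2*d + 8*I*d + 16*I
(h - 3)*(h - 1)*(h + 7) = h^3 + 3*h^2 - 25*h + 21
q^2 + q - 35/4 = (q - 5/2)*(q + 7/2)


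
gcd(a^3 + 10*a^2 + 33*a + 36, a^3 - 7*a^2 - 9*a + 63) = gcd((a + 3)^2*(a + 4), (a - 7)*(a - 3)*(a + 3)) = a + 3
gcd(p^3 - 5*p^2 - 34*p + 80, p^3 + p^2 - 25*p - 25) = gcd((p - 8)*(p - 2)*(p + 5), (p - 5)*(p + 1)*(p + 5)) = p + 5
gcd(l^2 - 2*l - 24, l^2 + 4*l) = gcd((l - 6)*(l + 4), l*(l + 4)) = l + 4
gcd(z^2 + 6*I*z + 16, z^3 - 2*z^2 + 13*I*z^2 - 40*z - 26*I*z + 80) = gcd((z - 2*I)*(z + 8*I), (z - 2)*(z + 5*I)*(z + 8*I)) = z + 8*I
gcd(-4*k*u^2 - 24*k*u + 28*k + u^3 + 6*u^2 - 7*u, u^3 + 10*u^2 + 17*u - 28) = u^2 + 6*u - 7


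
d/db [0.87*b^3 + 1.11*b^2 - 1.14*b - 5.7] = 2.61*b^2 + 2.22*b - 1.14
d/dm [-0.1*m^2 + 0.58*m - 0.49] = 0.58 - 0.2*m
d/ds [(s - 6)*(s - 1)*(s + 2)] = 3*s^2 - 10*s - 8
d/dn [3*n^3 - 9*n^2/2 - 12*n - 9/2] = 9*n^2 - 9*n - 12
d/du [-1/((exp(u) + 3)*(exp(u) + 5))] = 2*(exp(u) + 4)*exp(u)/((exp(u) + 3)^2*(exp(u) + 5)^2)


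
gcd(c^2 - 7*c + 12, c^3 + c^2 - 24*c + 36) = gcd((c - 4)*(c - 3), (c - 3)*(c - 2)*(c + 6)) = c - 3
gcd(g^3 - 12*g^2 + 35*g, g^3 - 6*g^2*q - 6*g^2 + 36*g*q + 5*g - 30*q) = g - 5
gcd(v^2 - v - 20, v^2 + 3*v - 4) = v + 4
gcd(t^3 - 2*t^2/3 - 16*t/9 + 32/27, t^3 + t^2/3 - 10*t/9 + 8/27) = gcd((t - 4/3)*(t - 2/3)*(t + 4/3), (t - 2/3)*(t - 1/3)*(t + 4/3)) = t^2 + 2*t/3 - 8/9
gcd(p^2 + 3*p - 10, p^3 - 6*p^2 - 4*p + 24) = p - 2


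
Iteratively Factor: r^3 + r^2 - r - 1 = (r - 1)*(r^2 + 2*r + 1) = (r - 1)*(r + 1)*(r + 1)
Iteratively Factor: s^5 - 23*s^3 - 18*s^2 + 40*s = (s)*(s^4 - 23*s^2 - 18*s + 40) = s*(s - 5)*(s^3 + 5*s^2 + 2*s - 8) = s*(s - 5)*(s + 2)*(s^2 + 3*s - 4) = s*(s - 5)*(s + 2)*(s + 4)*(s - 1)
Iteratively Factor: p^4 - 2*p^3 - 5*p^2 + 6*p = (p - 1)*(p^3 - p^2 - 6*p) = (p - 1)*(p + 2)*(p^2 - 3*p) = p*(p - 1)*(p + 2)*(p - 3)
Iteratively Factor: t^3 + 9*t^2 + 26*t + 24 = (t + 4)*(t^2 + 5*t + 6) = (t + 2)*(t + 4)*(t + 3)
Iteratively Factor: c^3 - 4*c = (c + 2)*(c^2 - 2*c) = c*(c + 2)*(c - 2)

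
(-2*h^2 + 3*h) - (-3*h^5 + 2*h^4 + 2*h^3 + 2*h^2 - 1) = 3*h^5 - 2*h^4 - 2*h^3 - 4*h^2 + 3*h + 1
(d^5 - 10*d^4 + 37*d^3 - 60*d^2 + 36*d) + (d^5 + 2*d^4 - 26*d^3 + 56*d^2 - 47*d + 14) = 2*d^5 - 8*d^4 + 11*d^3 - 4*d^2 - 11*d + 14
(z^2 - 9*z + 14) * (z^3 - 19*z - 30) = z^5 - 9*z^4 - 5*z^3 + 141*z^2 + 4*z - 420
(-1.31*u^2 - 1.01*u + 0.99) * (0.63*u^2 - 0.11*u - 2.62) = -0.8253*u^4 - 0.4922*u^3 + 4.167*u^2 + 2.5373*u - 2.5938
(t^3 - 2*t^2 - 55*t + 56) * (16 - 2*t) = -2*t^4 + 20*t^3 + 78*t^2 - 992*t + 896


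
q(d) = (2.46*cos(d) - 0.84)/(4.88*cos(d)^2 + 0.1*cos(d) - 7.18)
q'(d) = (9.76*sin(d)*cos(d) + 0.1*sin(d))*(2.46*cos(d) - 0.84)/(4.88*cos(d)^2 + 0.1*cos(d) - 7.18)^2 - 2.46*sin(d)/(4.88*cos(d)^2 + 0.1*cos(d) - 7.18) = (12.0048*cos(d)^2 - 8.1984*cos(d) + 17.5788)*sin(d)/(23.8144*cos(d)^4 + 0.976*cos(d)^3 - 70.0668*cos(d)^2 - 1.436*cos(d) + 51.5524)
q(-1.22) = -0.00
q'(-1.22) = -0.35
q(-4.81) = 0.08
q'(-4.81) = 0.33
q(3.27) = 1.32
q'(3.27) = -0.78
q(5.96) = -0.55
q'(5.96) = -0.90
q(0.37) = -0.51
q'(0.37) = 0.91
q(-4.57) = 0.17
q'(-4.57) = 0.37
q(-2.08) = 0.34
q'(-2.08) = -0.58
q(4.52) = 0.19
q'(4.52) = -0.39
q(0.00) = -0.74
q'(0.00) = 0.00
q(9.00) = 0.96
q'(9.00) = 1.39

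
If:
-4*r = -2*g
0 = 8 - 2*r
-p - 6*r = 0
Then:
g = 8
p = -24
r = 4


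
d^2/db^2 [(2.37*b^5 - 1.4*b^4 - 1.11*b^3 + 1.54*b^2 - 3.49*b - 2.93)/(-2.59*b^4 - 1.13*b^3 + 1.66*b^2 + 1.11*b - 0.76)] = (-19.7344400000001*b^9 - 40.0750859999999*b^8 + 365.457654*b^7 + 466.28651*b^6 + 123.795942*b^5 - 51.4781219999999*b^4 - 247.58448*b^3 - 86.354514*b^2 + 47.559924*b + 18.722402)/(17.373979*b^12 + 22.740459*b^11 - 23.484825*b^10 - 50.045008*b^9 + 10.854696*b^8 + 47.069163*b^7 + 0.798016999999999*b^6 - 26.662521*b^5 - 1.084746*b^4 + 8.992689*b^3 - 0.0672599999999992*b^2 - 1.923408*b + 0.438976)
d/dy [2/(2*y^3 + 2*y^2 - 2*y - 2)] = (-3*y^2 - 2*y + 1)/(y^3 + y^2 - y - 1)^2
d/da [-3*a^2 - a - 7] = -6*a - 1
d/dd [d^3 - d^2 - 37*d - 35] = 3*d^2 - 2*d - 37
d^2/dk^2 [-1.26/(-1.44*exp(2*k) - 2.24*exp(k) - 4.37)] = (1.26*(2.88*exp(k) + 2.24)*(5.76*exp(k) + 4.48)*exp(k) - (7.2576*exp(k) + 2.8224)*(1.44*exp(2*k) + 2.24*exp(k) + 4.37))*exp(k)/(1.44*exp(2*k) + 2.24*exp(k) + 4.37)^3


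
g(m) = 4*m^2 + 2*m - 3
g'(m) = 8*m + 2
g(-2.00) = 9.00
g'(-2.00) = -14.00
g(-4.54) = 70.37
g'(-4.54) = -34.32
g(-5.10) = 90.84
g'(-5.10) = -38.80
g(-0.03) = -3.06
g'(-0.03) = 1.76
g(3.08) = 41.11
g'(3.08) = 26.64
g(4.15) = 74.19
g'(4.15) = 35.20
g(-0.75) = -2.25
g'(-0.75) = -4.00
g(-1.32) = 1.33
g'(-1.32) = -8.56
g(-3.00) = 27.00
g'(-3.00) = -22.00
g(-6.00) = 129.00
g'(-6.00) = -46.00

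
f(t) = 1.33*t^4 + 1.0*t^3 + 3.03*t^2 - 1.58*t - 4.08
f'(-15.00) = -17372.48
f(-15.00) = 64657.62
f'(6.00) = 1291.90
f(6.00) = 2035.20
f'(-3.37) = -191.54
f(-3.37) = 168.93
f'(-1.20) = -13.72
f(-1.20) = 3.21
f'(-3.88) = -290.68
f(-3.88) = 290.68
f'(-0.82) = -7.47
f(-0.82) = -0.70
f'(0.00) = -1.58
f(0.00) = -4.08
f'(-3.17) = -160.11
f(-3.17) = 133.83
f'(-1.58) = -24.65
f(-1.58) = 10.32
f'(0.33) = 0.94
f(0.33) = -4.22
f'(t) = 5.32*t^3 + 3.0*t^2 + 6.06*t - 1.58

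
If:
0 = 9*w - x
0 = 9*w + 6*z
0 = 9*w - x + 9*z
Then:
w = 0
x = 0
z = 0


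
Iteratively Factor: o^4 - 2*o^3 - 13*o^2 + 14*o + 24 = (o + 1)*(o^3 - 3*o^2 - 10*o + 24) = (o - 2)*(o + 1)*(o^2 - o - 12) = (o - 2)*(o + 1)*(o + 3)*(o - 4)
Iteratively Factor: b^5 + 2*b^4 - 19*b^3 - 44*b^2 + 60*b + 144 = (b - 4)*(b^4 + 6*b^3 + 5*b^2 - 24*b - 36) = (b - 4)*(b + 2)*(b^3 + 4*b^2 - 3*b - 18) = (b - 4)*(b - 2)*(b + 2)*(b^2 + 6*b + 9) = (b - 4)*(b - 2)*(b + 2)*(b + 3)*(b + 3)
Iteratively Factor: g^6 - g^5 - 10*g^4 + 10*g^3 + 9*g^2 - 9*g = (g - 3)*(g^5 + 2*g^4 - 4*g^3 - 2*g^2 + 3*g) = (g - 3)*(g + 3)*(g^4 - g^3 - g^2 + g) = (g - 3)*(g - 1)*(g + 3)*(g^3 - g) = (g - 3)*(g - 1)^2*(g + 3)*(g^2 + g) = (g - 3)*(g - 1)^2*(g + 1)*(g + 3)*(g)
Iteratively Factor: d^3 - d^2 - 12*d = (d)*(d^2 - d - 12) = d*(d + 3)*(d - 4)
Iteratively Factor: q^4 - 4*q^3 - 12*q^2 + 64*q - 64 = (q + 4)*(q^3 - 8*q^2 + 20*q - 16) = (q - 2)*(q + 4)*(q^2 - 6*q + 8) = (q - 4)*(q - 2)*(q + 4)*(q - 2)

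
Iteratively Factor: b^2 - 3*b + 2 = (b - 1)*(b - 2)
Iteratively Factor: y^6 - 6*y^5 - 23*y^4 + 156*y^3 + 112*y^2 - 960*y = (y + 4)*(y^5 - 10*y^4 + 17*y^3 + 88*y^2 - 240*y) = (y - 4)*(y + 4)*(y^4 - 6*y^3 - 7*y^2 + 60*y) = y*(y - 4)*(y + 4)*(y^3 - 6*y^2 - 7*y + 60) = y*(y - 4)*(y + 3)*(y + 4)*(y^2 - 9*y + 20) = y*(y - 4)^2*(y + 3)*(y + 4)*(y - 5)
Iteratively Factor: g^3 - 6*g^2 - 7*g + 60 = (g - 4)*(g^2 - 2*g - 15) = (g - 5)*(g - 4)*(g + 3)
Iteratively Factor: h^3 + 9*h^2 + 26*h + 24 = (h + 2)*(h^2 + 7*h + 12) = (h + 2)*(h + 4)*(h + 3)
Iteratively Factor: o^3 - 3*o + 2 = (o + 2)*(o^2 - 2*o + 1) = (o - 1)*(o + 2)*(o - 1)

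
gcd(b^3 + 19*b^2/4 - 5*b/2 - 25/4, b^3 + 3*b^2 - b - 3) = b + 1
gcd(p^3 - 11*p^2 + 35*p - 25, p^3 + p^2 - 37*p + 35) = p^2 - 6*p + 5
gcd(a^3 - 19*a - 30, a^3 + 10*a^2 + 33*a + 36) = a + 3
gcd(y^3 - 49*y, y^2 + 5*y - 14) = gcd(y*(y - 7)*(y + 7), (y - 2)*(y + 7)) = y + 7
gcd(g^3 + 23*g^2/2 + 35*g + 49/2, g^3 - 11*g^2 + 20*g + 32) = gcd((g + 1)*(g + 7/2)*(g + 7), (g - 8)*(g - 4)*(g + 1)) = g + 1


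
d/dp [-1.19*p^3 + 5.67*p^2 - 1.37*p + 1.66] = -3.57*p^2 + 11.34*p - 1.37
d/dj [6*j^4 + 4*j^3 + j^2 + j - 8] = 24*j^3 + 12*j^2 + 2*j + 1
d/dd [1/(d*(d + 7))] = (-2*d - 7)/(d^2*(d^2 + 14*d + 49))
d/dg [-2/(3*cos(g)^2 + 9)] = -4*sin(g)*cos(g)/(3*(cos(g)^2 + 3)^2)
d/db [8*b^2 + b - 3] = 16*b + 1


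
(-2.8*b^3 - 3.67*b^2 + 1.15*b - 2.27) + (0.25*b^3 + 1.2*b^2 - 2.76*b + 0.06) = -2.55*b^3 - 2.47*b^2 - 1.61*b - 2.21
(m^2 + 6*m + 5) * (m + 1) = m^3 + 7*m^2 + 11*m + 5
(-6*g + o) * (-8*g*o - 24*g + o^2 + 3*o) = 48*g^2*o + 144*g^2 - 14*g*o^2 - 42*g*o + o^3 + 3*o^2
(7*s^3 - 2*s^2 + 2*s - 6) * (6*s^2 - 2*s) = 42*s^5 - 26*s^4 + 16*s^3 - 40*s^2 + 12*s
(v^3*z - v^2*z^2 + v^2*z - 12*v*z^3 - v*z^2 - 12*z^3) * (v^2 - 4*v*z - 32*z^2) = v^5*z - 5*v^4*z^2 + v^4*z - 40*v^3*z^3 - 5*v^3*z^2 + 80*v^2*z^4 - 40*v^2*z^3 + 384*v*z^5 + 80*v*z^4 + 384*z^5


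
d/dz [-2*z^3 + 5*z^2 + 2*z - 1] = -6*z^2 + 10*z + 2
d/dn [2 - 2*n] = -2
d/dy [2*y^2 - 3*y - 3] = 4*y - 3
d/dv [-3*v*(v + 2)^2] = 3*(-3*v - 2)*(v + 2)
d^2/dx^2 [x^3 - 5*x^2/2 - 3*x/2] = 6*x - 5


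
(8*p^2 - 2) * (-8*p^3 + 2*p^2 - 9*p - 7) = -64*p^5 + 16*p^4 - 56*p^3 - 60*p^2 + 18*p + 14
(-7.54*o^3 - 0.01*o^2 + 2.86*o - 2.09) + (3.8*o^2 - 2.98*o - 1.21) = -7.54*o^3 + 3.79*o^2 - 0.12*o - 3.3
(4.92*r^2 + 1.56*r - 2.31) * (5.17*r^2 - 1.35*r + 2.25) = 25.4364*r^4 + 1.4232*r^3 - 2.9787*r^2 + 6.6285*r - 5.1975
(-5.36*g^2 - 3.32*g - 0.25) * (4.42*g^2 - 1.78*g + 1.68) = -23.6912*g^4 - 5.1336*g^3 - 4.2002*g^2 - 5.1326*g - 0.42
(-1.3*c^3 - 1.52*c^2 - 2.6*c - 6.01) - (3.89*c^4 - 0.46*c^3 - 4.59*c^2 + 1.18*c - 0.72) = -3.89*c^4 - 0.84*c^3 + 3.07*c^2 - 3.78*c - 5.29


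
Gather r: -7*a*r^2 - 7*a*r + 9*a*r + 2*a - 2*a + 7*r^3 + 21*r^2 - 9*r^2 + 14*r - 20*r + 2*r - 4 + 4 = 7*r^3 + r^2*(12 - 7*a) + r*(2*a - 4)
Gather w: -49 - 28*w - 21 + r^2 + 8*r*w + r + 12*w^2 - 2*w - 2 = r^2 + r + 12*w^2 + w*(8*r - 30) - 72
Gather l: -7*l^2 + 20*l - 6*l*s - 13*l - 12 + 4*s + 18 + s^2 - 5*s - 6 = -7*l^2 + l*(7 - 6*s) + s^2 - s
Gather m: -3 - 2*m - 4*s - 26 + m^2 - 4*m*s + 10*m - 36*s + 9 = m^2 + m*(8 - 4*s) - 40*s - 20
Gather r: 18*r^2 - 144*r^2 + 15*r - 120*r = -126*r^2 - 105*r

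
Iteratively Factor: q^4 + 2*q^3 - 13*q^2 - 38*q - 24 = (q + 3)*(q^3 - q^2 - 10*q - 8) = (q - 4)*(q + 3)*(q^2 + 3*q + 2) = (q - 4)*(q + 1)*(q + 3)*(q + 2)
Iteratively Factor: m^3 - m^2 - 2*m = (m + 1)*(m^2 - 2*m) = m*(m + 1)*(m - 2)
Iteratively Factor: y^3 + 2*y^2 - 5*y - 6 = (y - 2)*(y^2 + 4*y + 3) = (y - 2)*(y + 3)*(y + 1)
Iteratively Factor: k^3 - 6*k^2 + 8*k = (k)*(k^2 - 6*k + 8) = k*(k - 4)*(k - 2)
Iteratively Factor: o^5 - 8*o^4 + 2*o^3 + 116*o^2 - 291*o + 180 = (o - 5)*(o^4 - 3*o^3 - 13*o^2 + 51*o - 36) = (o - 5)*(o - 1)*(o^3 - 2*o^2 - 15*o + 36) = (o - 5)*(o - 3)*(o - 1)*(o^2 + o - 12) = (o - 5)*(o - 3)^2*(o - 1)*(o + 4)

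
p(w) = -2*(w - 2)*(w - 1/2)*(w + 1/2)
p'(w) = -2*(w - 2)*(w - 1/2) - 2*(w - 2)*(w + 1/2) - 2*(w - 1/2)*(w + 1/2) = -6*w^2 + 8*w + 1/2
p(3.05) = -19.01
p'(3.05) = -30.92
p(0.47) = -0.09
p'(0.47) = 2.93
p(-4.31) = 231.28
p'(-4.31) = -145.44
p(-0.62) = 0.70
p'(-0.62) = -6.77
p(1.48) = 2.02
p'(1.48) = -0.80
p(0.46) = -0.12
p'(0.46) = 2.91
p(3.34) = -29.23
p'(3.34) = -39.71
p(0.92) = 1.29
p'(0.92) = 2.78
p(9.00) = -1130.50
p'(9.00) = -413.50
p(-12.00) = 4025.00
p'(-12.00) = -959.50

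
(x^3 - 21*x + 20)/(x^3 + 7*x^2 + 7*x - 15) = (x - 4)/(x + 3)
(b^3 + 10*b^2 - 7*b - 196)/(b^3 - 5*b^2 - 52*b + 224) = (b + 7)/(b - 8)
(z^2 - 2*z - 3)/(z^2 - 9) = (z + 1)/(z + 3)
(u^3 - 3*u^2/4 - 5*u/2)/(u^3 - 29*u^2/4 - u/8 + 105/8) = 2*u*(u - 2)/(2*u^2 - 17*u + 21)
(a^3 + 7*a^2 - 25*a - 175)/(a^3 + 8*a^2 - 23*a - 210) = (a + 5)/(a + 6)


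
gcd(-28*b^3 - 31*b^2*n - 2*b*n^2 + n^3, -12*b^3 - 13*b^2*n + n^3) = b + n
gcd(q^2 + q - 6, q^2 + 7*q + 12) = q + 3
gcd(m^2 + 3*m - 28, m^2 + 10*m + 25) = 1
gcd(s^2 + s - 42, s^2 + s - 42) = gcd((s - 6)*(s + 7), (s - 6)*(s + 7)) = s^2 + s - 42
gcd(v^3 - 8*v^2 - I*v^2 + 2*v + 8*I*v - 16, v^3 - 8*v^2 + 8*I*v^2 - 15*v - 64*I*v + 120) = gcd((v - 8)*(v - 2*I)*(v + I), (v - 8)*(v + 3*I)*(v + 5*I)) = v - 8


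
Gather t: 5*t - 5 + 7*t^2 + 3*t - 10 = 7*t^2 + 8*t - 15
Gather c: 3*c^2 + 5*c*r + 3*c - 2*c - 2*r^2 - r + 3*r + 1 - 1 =3*c^2 + c*(5*r + 1) - 2*r^2 + 2*r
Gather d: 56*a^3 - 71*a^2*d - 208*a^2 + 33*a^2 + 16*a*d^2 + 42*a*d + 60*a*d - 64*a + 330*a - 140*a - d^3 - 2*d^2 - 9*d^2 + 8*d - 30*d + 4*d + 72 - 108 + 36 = 56*a^3 - 175*a^2 + 126*a - d^3 + d^2*(16*a - 11) + d*(-71*a^2 + 102*a - 18)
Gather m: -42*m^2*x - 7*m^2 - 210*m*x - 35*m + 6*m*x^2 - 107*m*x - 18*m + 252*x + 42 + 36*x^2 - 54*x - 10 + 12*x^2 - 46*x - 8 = m^2*(-42*x - 7) + m*(6*x^2 - 317*x - 53) + 48*x^2 + 152*x + 24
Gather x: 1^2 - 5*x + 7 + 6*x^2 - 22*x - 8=6*x^2 - 27*x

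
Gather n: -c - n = -c - n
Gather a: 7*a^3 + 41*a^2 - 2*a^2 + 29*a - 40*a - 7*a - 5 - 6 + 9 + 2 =7*a^3 + 39*a^2 - 18*a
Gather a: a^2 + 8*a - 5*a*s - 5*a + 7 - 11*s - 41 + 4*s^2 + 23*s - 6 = a^2 + a*(3 - 5*s) + 4*s^2 + 12*s - 40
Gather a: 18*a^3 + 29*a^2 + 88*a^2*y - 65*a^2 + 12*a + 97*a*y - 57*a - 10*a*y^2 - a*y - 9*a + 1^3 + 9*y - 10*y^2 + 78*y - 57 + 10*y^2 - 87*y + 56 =18*a^3 + a^2*(88*y - 36) + a*(-10*y^2 + 96*y - 54)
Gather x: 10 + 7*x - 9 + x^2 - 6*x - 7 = x^2 + x - 6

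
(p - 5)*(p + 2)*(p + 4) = p^3 + p^2 - 22*p - 40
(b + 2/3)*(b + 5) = b^2 + 17*b/3 + 10/3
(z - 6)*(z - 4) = z^2 - 10*z + 24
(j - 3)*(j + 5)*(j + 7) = j^3 + 9*j^2 - j - 105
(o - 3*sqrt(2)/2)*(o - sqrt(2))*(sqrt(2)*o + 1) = sqrt(2)*o^3 - 4*o^2 + sqrt(2)*o/2 + 3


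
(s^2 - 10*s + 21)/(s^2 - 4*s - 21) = (s - 3)/(s + 3)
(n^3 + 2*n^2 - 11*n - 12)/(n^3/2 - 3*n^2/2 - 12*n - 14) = 2*(-n^3 - 2*n^2 + 11*n + 12)/(-n^3 + 3*n^2 + 24*n + 28)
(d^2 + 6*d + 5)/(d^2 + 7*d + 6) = (d + 5)/(d + 6)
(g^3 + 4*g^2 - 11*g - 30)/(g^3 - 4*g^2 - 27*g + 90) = (g + 2)/(g - 6)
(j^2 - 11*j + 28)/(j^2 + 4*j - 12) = (j^2 - 11*j + 28)/(j^2 + 4*j - 12)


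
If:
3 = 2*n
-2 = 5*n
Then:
No Solution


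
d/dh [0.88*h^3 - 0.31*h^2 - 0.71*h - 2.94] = 2.64*h^2 - 0.62*h - 0.71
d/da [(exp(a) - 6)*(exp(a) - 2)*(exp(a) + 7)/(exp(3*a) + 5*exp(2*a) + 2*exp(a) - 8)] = (6*exp(4*a) + 92*exp(3*a) - 58*exp(2*a) - 824*exp(a) + 184)*exp(a)/(exp(6*a) + 10*exp(5*a) + 29*exp(4*a) + 4*exp(3*a) - 76*exp(2*a) - 32*exp(a) + 64)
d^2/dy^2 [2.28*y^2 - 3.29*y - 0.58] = 4.56000000000000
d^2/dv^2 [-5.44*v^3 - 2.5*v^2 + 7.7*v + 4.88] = -32.64*v - 5.0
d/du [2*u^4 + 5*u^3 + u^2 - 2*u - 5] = 8*u^3 + 15*u^2 + 2*u - 2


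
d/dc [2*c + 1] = 2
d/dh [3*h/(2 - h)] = 6/(h - 2)^2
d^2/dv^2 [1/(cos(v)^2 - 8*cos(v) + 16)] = 2*(-4*cos(v) - cos(2*v) + 2)/(cos(v) - 4)^4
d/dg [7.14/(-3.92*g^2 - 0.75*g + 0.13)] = (55.9776*g + 5.355)/(3.92*g^2 + 0.75*g - 0.13)^2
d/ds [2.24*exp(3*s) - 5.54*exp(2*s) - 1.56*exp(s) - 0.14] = (6.72*exp(2*s) - 11.08*exp(s) - 1.56)*exp(s)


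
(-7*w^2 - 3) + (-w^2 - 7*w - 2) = -8*w^2 - 7*w - 5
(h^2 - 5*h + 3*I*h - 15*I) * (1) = h^2 - 5*h + 3*I*h - 15*I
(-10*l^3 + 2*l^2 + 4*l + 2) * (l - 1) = -10*l^4 + 12*l^3 + 2*l^2 - 2*l - 2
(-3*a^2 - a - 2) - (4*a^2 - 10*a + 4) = -7*a^2 + 9*a - 6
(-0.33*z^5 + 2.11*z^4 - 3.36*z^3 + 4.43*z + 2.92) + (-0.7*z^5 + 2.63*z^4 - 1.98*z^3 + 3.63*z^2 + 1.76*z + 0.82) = -1.03*z^5 + 4.74*z^4 - 5.34*z^3 + 3.63*z^2 + 6.19*z + 3.74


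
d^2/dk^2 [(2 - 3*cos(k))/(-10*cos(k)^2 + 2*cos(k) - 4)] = (675*sin(k)^4*cos(k) - 185*sin(k)^4 - 14*sin(k)^2 - 269*cos(k)/2 + 75*cos(3*k) - 75*cos(5*k)/2 + 151)/(2*(5*sin(k)^2 + cos(k) - 7)^3)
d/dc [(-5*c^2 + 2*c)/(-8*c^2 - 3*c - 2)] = (31*c^2 + 20*c - 4)/(64*c^4 + 48*c^3 + 41*c^2 + 12*c + 4)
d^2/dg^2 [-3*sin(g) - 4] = 3*sin(g)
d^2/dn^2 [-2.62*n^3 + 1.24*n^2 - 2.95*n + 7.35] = 2.48 - 15.72*n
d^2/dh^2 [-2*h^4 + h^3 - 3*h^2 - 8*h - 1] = -24*h^2 + 6*h - 6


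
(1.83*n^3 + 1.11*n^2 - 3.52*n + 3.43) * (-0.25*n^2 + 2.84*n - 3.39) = -0.4575*n^5 + 4.9197*n^4 - 2.1713*n^3 - 14.6172*n^2 + 21.674*n - 11.6277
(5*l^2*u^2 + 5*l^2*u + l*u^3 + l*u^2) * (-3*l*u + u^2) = -15*l^3*u^3 - 15*l^3*u^2 + 2*l^2*u^4 + 2*l^2*u^3 + l*u^5 + l*u^4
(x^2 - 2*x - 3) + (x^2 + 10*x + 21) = 2*x^2 + 8*x + 18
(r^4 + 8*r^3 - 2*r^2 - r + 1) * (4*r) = 4*r^5 + 32*r^4 - 8*r^3 - 4*r^2 + 4*r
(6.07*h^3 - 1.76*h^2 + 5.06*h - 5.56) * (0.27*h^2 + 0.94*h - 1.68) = 1.6389*h^5 + 5.2306*h^4 - 10.4858*h^3 + 6.212*h^2 - 13.7272*h + 9.3408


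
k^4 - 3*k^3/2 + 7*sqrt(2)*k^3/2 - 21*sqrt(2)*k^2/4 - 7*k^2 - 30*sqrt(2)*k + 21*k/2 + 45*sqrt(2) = (k - 3/2)*(k - 2*sqrt(2))*(k + 5*sqrt(2)/2)*(k + 3*sqrt(2))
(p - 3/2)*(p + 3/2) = p^2 - 9/4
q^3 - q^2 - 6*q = q*(q - 3)*(q + 2)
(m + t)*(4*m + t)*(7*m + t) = 28*m^3 + 39*m^2*t + 12*m*t^2 + t^3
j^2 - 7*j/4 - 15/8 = (j - 5/2)*(j + 3/4)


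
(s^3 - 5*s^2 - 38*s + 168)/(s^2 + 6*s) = s - 11 + 28/s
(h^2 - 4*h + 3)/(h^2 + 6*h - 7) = (h - 3)/(h + 7)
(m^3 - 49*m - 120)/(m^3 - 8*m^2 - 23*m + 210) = (m^2 - 5*m - 24)/(m^2 - 13*m + 42)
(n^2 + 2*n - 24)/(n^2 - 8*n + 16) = (n + 6)/(n - 4)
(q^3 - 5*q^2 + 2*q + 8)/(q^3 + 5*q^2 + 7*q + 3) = (q^2 - 6*q + 8)/(q^2 + 4*q + 3)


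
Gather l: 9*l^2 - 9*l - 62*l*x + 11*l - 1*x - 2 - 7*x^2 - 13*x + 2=9*l^2 + l*(2 - 62*x) - 7*x^2 - 14*x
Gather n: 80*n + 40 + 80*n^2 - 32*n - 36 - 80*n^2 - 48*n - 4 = 0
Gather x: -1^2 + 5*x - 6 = 5*x - 7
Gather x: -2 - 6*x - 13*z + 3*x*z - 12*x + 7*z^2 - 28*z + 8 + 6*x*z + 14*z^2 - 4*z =x*(9*z - 18) + 21*z^2 - 45*z + 6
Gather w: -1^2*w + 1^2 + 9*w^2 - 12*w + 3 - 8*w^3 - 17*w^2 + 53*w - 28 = -8*w^3 - 8*w^2 + 40*w - 24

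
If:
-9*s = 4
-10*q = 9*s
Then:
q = 2/5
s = -4/9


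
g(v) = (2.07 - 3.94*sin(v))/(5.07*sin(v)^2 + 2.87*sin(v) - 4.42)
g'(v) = (2.07 - 3.94*sin(v))*(-10.14*sin(v)*cos(v) - 2.87*cos(v))/(5.07*sin(v)^2 + 2.87*sin(v) - 4.42)^2 - 3.94*cos(v)/(5.07*sin(v)^2 + 2.87*sin(v) - 4.42)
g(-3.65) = -0.08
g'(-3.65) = -1.58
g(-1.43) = -2.61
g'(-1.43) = 1.39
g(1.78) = -0.55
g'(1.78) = -0.20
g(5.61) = -1.07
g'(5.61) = 1.41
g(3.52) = -0.74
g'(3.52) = -0.89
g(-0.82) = -1.30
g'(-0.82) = 1.76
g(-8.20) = -2.19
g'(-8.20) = -2.39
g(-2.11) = -1.73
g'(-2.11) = -2.29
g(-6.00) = -0.30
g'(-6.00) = 0.66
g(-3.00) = -0.56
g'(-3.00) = -0.66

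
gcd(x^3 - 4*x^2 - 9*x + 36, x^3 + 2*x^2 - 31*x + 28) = x - 4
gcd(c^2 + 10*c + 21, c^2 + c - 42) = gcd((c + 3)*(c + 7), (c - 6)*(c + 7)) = c + 7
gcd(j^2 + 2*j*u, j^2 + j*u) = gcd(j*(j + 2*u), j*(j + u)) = j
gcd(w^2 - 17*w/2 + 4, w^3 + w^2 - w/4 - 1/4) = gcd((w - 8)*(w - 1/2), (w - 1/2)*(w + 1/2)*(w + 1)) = w - 1/2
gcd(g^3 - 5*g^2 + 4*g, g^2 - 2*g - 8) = g - 4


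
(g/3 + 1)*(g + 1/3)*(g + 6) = g^3/3 + 28*g^2/9 + 7*g + 2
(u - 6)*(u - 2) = u^2 - 8*u + 12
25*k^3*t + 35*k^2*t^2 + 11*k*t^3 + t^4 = t*(k + t)*(5*k + t)^2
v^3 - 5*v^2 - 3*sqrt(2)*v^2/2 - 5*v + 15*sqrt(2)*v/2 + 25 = (v - 5)*(v - 5*sqrt(2)/2)*(v + sqrt(2))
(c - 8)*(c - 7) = c^2 - 15*c + 56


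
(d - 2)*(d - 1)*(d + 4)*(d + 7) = d^4 + 8*d^3 - 3*d^2 - 62*d + 56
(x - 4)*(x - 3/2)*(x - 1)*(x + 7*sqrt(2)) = x^4 - 13*x^3/2 + 7*sqrt(2)*x^3 - 91*sqrt(2)*x^2/2 + 23*x^2/2 - 6*x + 161*sqrt(2)*x/2 - 42*sqrt(2)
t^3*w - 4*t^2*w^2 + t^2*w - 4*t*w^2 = t*(t - 4*w)*(t*w + w)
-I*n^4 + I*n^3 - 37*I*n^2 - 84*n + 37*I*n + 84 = (n - 4*I)*(n - 3*I)*(n + 7*I)*(-I*n + I)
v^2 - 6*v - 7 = (v - 7)*(v + 1)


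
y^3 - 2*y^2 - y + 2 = (y - 2)*(y - 1)*(y + 1)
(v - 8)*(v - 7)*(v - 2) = v^3 - 17*v^2 + 86*v - 112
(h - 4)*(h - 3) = h^2 - 7*h + 12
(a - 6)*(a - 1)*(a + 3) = a^3 - 4*a^2 - 15*a + 18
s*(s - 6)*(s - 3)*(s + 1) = s^4 - 8*s^3 + 9*s^2 + 18*s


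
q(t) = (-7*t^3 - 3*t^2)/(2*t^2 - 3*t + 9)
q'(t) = (3 - 4*t)*(-7*t^3 - 3*t^2)/(2*t^2 - 3*t + 9)^2 + (-21*t^2 - 6*t)/(2*t^2 - 3*t + 9) = 2*t*(-7*t^3 + 21*t^2 - 90*t - 27)/(4*t^4 - 12*t^3 + 45*t^2 - 54*t + 81)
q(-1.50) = 0.94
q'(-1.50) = -1.66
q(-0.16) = -0.01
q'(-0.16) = 0.04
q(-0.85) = 0.16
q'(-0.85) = -0.69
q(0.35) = -0.08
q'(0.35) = -0.59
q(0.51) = -0.21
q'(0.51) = -1.09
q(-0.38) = -0.00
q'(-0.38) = -0.07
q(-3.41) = 5.71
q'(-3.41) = -3.03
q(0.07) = -0.00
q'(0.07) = -0.06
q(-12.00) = 35.03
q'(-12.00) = -3.50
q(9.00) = -37.12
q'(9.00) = -3.68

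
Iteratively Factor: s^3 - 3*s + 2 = (s - 1)*(s^2 + s - 2) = (s - 1)^2*(s + 2)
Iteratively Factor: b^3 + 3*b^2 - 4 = (b + 2)*(b^2 + b - 2) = (b + 2)^2*(b - 1)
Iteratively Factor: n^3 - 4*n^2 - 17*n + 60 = (n - 3)*(n^2 - n - 20) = (n - 5)*(n - 3)*(n + 4)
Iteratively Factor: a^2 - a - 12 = (a + 3)*(a - 4)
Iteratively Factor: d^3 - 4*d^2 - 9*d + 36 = (d + 3)*(d^2 - 7*d + 12) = (d - 3)*(d + 3)*(d - 4)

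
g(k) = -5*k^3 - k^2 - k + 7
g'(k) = -15*k^2 - 2*k - 1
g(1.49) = -13.25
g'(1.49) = -37.28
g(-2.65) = 95.68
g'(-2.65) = -101.04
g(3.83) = -292.41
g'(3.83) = -228.69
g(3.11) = -156.18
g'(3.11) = -152.30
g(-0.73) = 9.14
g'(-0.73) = -7.53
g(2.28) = -59.74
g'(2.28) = -83.54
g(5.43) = -828.43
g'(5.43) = -454.13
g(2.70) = -101.40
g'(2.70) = -115.75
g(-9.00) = 3580.00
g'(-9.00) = -1198.00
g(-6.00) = 1057.00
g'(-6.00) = -529.00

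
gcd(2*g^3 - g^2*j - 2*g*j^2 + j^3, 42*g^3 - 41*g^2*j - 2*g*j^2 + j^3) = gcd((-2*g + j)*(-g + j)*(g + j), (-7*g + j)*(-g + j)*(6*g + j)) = g - j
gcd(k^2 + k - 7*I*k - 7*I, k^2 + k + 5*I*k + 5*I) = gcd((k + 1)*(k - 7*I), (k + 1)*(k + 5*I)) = k + 1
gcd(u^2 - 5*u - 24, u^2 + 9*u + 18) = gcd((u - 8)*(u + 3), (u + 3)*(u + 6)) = u + 3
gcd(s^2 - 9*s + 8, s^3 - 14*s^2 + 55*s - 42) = s - 1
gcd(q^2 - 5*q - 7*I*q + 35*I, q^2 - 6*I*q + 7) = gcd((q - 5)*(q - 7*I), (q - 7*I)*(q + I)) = q - 7*I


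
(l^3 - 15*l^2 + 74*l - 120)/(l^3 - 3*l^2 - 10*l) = (l^2 - 10*l + 24)/(l*(l + 2))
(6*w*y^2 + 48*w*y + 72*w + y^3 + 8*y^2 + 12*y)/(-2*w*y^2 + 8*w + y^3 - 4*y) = (6*w*y + 36*w + y^2 + 6*y)/(-2*w*y + 4*w + y^2 - 2*y)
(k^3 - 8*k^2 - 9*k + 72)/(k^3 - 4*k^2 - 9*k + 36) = (k - 8)/(k - 4)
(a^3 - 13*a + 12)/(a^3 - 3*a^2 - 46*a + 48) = (a^2 + a - 12)/(a^2 - 2*a - 48)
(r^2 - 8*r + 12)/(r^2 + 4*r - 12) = (r - 6)/(r + 6)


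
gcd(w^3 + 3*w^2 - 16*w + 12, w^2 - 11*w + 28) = 1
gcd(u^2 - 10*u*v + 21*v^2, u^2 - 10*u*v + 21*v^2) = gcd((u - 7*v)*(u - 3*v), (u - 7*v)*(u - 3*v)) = u^2 - 10*u*v + 21*v^2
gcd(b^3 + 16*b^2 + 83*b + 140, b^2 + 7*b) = b + 7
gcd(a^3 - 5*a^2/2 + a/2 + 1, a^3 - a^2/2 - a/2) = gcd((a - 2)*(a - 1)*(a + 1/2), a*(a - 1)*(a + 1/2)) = a^2 - a/2 - 1/2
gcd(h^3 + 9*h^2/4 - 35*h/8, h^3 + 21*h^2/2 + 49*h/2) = h^2 + 7*h/2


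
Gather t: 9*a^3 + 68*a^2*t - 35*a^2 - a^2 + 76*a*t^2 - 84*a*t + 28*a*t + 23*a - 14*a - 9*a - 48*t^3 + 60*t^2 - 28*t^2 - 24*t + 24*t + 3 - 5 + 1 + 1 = 9*a^3 - 36*a^2 - 48*t^3 + t^2*(76*a + 32) + t*(68*a^2 - 56*a)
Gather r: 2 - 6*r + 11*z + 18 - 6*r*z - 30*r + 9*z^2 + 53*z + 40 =r*(-6*z - 36) + 9*z^2 + 64*z + 60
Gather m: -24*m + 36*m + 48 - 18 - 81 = 12*m - 51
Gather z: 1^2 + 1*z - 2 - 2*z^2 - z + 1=-2*z^2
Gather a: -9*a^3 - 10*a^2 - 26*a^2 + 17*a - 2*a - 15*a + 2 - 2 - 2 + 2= -9*a^3 - 36*a^2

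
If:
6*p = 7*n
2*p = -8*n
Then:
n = 0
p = 0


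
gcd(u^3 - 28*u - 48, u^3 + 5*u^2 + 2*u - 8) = u^2 + 6*u + 8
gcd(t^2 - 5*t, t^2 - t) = t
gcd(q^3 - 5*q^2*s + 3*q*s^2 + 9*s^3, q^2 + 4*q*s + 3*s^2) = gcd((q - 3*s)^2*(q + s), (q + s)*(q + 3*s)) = q + s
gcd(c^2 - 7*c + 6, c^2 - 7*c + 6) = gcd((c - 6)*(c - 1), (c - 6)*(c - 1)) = c^2 - 7*c + 6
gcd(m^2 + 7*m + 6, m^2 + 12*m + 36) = m + 6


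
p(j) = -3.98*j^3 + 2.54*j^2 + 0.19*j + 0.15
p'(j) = -11.94*j^2 + 5.08*j + 0.19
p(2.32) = -35.44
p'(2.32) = -52.29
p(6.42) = -947.09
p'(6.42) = -459.32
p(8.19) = -2014.35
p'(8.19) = -759.09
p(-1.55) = 20.78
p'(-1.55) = -36.37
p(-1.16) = 9.56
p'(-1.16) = -21.77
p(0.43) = 0.38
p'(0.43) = 0.17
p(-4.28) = 357.91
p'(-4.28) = -240.27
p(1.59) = -9.12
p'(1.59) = -21.92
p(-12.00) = 7241.07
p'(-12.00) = -1780.13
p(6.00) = -766.95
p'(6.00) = -399.17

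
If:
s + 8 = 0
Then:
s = -8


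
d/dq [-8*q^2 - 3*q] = -16*q - 3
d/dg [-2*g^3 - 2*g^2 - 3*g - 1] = -6*g^2 - 4*g - 3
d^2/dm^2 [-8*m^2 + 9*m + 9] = -16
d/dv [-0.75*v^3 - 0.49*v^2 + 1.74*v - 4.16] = -2.25*v^2 - 0.98*v + 1.74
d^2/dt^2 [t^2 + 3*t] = 2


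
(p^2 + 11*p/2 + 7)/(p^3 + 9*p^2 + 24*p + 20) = (p + 7/2)/(p^2 + 7*p + 10)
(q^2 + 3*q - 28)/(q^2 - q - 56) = (q - 4)/(q - 8)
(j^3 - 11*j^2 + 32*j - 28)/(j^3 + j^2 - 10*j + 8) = (j^2 - 9*j + 14)/(j^2 + 3*j - 4)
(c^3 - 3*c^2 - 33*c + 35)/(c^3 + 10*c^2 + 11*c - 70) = (c^2 - 8*c + 7)/(c^2 + 5*c - 14)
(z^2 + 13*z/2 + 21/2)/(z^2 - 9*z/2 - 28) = (z + 3)/(z - 8)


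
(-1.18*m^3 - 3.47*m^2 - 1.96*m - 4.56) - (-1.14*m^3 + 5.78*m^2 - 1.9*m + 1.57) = -0.04*m^3 - 9.25*m^2 - 0.0600000000000001*m - 6.13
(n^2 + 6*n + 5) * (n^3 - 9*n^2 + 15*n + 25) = n^5 - 3*n^4 - 34*n^3 + 70*n^2 + 225*n + 125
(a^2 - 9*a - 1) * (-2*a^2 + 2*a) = -2*a^4 + 20*a^3 - 16*a^2 - 2*a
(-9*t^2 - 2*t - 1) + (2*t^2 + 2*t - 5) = -7*t^2 - 6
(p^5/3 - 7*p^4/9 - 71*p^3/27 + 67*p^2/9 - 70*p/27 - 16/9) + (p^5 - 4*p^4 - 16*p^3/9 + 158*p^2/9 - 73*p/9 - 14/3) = 4*p^5/3 - 43*p^4/9 - 119*p^3/27 + 25*p^2 - 289*p/27 - 58/9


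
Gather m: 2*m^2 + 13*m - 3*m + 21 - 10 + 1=2*m^2 + 10*m + 12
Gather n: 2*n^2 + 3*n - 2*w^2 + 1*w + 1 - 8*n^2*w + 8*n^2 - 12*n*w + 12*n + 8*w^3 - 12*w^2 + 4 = n^2*(10 - 8*w) + n*(15 - 12*w) + 8*w^3 - 14*w^2 + w + 5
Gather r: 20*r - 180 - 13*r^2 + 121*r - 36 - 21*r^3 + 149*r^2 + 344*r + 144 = -21*r^3 + 136*r^2 + 485*r - 72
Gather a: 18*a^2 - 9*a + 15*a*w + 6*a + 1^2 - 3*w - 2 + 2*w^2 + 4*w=18*a^2 + a*(15*w - 3) + 2*w^2 + w - 1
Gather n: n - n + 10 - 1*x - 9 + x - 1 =0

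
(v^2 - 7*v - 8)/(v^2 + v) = (v - 8)/v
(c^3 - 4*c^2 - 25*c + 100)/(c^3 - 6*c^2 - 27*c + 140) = (c - 5)/(c - 7)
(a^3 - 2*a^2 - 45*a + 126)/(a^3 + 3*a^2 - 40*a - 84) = (a - 3)/(a + 2)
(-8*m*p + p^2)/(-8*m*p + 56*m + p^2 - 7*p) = p/(p - 7)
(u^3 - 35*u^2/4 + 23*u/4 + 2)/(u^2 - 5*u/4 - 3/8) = 2*(u^2 - 9*u + 8)/(2*u - 3)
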